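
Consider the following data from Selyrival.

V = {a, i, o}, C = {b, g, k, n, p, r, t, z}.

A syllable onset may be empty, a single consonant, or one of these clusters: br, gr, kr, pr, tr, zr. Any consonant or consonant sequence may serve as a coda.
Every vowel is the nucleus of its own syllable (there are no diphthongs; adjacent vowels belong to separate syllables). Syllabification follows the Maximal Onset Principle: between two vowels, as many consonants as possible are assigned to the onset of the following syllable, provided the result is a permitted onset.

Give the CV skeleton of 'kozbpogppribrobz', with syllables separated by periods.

Vowels present: o, o, i, o; each is a nucleus, giving 4 syllables.
/o…o/ gap (V1→V2): /zbp/ — longest licit onset from the right is /p/, leaving /zb/ as coda.
/o…i/ gap (V2→V3): /gppr/ — longest licit onset from the right is /pr/, leaving /gp/ as coda.
/i…o/ gap (V3→V4): cluster /br/ — /br/ is itself a permitted onset, so the whole cluster goes right; preceding coda = ∅.
So the parse is kozb.pogp.pri.brobz.
Mapping each syllable to C/V: /kozb/ → CVCC, /pogp/ → CVCC, /pri/ → CCV, /brobz/ → CCVCC.

CVCC.CVCC.CCV.CCVCC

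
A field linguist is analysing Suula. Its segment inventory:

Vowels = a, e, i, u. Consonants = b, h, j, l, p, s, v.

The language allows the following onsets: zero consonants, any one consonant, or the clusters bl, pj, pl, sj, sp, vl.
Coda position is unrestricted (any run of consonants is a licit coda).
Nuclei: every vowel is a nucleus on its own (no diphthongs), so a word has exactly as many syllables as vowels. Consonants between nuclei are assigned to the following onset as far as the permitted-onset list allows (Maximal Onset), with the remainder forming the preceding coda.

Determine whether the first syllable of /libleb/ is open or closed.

Vowels present: i, e; each is a nucleus, giving 2 syllables.
V1 /i/ – V2 /e/: /bl/ is a licit onset in full, so it all attaches to the next syllable.
Result: li.bleb.
Syllable 1 is /li/; it ends in its nucleus with no coda, so it is open.

open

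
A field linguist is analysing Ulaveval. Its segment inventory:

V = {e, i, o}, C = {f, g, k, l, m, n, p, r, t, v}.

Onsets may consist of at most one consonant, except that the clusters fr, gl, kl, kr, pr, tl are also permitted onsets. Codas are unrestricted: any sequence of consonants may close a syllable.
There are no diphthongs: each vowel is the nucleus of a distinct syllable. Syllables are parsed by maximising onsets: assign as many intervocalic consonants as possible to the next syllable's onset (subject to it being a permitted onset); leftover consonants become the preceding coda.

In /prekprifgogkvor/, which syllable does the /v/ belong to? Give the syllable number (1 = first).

4

The vowels are e, i, o, o — 4 nuclei, so 4 syllables.
σ1/σ2 boundary: /kpr/ splits as /k/ + /pr/ (/pr/ is the longest suffix that is a licit onset).
σ2/σ3 boundary: /fg/; trying suffixes from longest down, /g/ is the first permitted one, so coda /f/ | onset /g/.
σ3/σ4 boundary: /gkv/ splits as /gk/ + /v/ (/v/ is the longest suffix that is a licit onset).
Result: prek.prif.gogk.vor.
The /v/ is in the onset of syllable 4 (/vor/).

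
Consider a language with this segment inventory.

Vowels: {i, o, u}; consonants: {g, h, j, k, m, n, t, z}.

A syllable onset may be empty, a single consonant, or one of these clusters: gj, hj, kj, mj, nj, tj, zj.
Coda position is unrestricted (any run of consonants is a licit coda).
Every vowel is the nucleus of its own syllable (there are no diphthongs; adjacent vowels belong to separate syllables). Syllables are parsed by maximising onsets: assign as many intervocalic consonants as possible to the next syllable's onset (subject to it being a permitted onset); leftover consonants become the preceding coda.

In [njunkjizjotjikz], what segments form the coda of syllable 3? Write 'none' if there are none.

none

Vowels present: u, i, o, i; each is a nucleus, giving 4 syllables.
V1 /u/ – V2 /i/: /nkj/ splits as /n/ + /kj/ (/kj/ is the longest suffix that is a licit onset).
V2 /i/ – V3 /o/: cluster /zj/ — /zj/ is itself a permitted onset, so the whole cluster goes right; preceding coda = ∅.
V3 /o/ – V4 /i/: cluster /tj/ — /tj/ is itself a permitted onset, so the whole cluster goes right; preceding coda = ∅.
Putting it together: njun.kji.zjo.tjikz.
Syllable 3 is /zjo/: onset /zj/, nucleus /o/, coda ∅.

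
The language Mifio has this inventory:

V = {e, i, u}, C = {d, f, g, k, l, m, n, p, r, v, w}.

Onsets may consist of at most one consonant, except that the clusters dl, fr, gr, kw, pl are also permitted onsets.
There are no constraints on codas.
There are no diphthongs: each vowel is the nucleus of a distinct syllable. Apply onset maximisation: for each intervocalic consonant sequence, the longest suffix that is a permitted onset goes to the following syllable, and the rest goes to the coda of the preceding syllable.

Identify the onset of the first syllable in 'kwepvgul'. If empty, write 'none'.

Nuclei (vowels): e, u → 2 syllables.
σ1/σ2 boundary: /pvg/ — longest licit onset from the right is /g/, leaving /pv/ as coda.
Result: kwepv.gul.
Syllable 1 is /kwepv/: onset /kw/, nucleus /e/, coda /pv/.

kw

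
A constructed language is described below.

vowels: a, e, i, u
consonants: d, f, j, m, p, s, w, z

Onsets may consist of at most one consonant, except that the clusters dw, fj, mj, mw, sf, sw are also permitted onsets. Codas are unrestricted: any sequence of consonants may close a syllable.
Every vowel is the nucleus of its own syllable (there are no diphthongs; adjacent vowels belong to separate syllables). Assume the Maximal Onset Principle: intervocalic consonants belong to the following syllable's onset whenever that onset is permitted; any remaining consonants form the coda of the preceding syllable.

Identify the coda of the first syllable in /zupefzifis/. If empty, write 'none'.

The vowels are u, e, i, i — 4 nuclei, so 4 syllables.
V1 /u/ – V2 /e/: /p/ → onset of the next syllable (single consonants are always licit onsets).
V2 /e/ – V3 /i/: /fz/ splits as /f/ + /z/ (/z/ is the longest suffix that is a licit onset).
V3 /i/ – V4 /i/: /f/ is a single consonant, so it becomes the next onset.
So the parse is zu.pef.zi.fis.
Syllable 1 is /zu/: onset /z/, nucleus /u/, coda ∅.

none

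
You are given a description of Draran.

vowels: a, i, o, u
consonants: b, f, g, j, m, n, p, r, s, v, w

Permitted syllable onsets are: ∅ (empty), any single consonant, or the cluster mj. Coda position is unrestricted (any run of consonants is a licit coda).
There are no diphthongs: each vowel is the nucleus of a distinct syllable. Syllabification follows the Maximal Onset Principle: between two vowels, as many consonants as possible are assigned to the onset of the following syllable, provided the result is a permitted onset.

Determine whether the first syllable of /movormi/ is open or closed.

open

The vowels are o, o, i — 3 nuclei, so 3 syllables.
σ1/σ2 boundary: /v/ → onset of the next syllable (single consonants are always licit onsets).
σ2/σ3 boundary: /rm/ splits as /r/ + /m/ (/m/ is the longest suffix that is a licit onset).
Putting it together: mo.vor.mi.
Syllable 1 is /mo/; it ends in its nucleus with no coda, so it is open.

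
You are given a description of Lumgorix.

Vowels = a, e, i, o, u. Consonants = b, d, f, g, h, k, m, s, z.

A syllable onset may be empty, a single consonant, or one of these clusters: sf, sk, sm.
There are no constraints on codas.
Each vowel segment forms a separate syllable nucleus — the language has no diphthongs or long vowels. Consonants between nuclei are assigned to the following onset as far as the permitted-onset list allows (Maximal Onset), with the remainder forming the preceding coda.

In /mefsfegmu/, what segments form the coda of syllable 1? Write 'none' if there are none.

f

Vowels present: e, e, u; each is a nucleus, giving 3 syllables.
Between /e/ (V1) and /e/ (V2): cluster /fsf/ — the longest permitted-onset suffix is /sf/; onset = /sf/, preceding coda = /f/.
Between /e/ (V2) and /u/ (V3): /gm/ splits as /g/ + /m/ (/m/ is the longest suffix that is a licit onset).
Result: mef.sfeg.mu.
Syllable 1 is /mef/: onset /m/, nucleus /e/, coda /f/.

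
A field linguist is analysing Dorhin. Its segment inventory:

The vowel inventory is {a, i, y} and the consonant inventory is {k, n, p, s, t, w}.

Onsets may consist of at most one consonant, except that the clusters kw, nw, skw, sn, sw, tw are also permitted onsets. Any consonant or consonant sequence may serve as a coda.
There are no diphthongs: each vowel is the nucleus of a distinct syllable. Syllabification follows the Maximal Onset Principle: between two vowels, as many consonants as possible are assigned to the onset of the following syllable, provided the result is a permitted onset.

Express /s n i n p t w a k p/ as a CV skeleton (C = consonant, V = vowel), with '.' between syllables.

CCVCC.CCVCC

The vowels are i, a — 2 nuclei, so 2 syllables.
/i…a/ gap (V1→V2): /nptw/ — longest licit onset from the right is /tw/, leaving /np/ as coda.
Syllabification: sninp.twakp.
Mapping each syllable to C/V: /sninp/ → CCVCC, /twakp/ → CCVCC.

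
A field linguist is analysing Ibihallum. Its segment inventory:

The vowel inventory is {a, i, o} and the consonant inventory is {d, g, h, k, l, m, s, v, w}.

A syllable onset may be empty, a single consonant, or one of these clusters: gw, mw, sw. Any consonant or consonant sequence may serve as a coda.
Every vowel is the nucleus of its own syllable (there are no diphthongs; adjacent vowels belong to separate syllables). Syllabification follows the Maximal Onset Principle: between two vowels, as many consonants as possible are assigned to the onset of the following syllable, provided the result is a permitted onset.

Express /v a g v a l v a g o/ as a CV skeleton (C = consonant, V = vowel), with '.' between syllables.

Vowels present: a, a, a, o; each is a nucleus, giving 4 syllables.
/a…a/ gap (V1→V2): /gv/; trying suffixes from longest down, /v/ is the first permitted one, so coda /g/ | onset /v/.
/a…a/ gap (V2→V3): /lv/ splits as /l/ + /v/ (/v/ is the longest suffix that is a licit onset).
/a…o/ gap (V3→V4): just /g/ — single C goes to the following onset.
Putting it together: vag.val.va.go.
Mapping each syllable to C/V: /vag/ → CVC, /val/ → CVC, /va/ → CV, /go/ → CV.

CVC.CVC.CV.CV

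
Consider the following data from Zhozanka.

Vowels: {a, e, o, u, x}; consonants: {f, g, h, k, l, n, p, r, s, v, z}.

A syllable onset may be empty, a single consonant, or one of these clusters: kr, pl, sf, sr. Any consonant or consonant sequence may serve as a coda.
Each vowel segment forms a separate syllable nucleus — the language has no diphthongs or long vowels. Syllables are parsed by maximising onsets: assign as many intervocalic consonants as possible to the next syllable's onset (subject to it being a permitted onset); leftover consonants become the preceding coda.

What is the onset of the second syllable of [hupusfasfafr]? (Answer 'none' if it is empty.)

Nuclei (vowels): u, u, a, a → 4 syllables.
V1 /u/ – V2 /u/: /p/ → onset of the next syllable (single consonants are always licit onsets).
V2 /u/ – V3 /a/: cluster /sf/ — /sf/ is itself a permitted onset, so the whole cluster goes right; preceding coda = ∅.
V3 /a/ – V4 /a/: /sf/ — entire cluster is a permitted onset → onset /sf/, coda ∅.
Result: hu.pu.sfa.sfafr.
Syllable 2 is /pu/: onset /p/, nucleus /u/, coda ∅.

p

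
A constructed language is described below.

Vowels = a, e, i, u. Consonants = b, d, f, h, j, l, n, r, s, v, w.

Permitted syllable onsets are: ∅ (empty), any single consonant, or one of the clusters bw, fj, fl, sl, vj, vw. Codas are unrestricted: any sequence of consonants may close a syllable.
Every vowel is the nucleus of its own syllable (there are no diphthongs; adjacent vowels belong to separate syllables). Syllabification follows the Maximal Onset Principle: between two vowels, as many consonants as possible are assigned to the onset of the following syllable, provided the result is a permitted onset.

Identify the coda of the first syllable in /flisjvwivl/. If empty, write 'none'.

The vowels are i, i — 2 nuclei, so 2 syllables.
Between /i/ (V1) and /i/ (V2): /sjvw/; trying suffixes from longest down, /vw/ is the first permitted one, so coda /sj/ | onset /vw/.
Putting it together: flisj.vwivl.
Syllable 1 is /flisj/: onset /fl/, nucleus /i/, coda /sj/.

sj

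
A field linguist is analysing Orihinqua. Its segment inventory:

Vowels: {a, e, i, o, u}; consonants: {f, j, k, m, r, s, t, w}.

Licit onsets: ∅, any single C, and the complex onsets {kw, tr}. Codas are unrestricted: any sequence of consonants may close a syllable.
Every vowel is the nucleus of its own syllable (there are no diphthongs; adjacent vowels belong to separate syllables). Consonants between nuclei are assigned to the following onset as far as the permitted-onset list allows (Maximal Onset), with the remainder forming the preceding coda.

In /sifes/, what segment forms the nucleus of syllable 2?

The vowels are i, e — 2 nuclei, so 2 syllables.
The second nucleus (vowel 2 from the left) is /e/.

e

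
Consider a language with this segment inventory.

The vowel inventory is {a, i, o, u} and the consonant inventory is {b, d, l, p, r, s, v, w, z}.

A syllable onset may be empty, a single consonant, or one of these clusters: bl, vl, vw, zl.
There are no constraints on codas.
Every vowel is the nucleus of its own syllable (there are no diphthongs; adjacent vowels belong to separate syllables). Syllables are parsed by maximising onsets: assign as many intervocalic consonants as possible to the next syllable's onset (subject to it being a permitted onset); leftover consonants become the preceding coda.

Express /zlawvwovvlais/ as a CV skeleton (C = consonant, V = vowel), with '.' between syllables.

CCVC.CCVC.CCV.VC

The vowels are a, o, a, i — 4 nuclei, so 4 syllables.
σ1/σ2 boundary: /wvw/ splits as /w/ + /vw/ (/vw/ is the longest suffix that is a licit onset).
σ2/σ3 boundary: cluster /vvl/ — the longest permitted-onset suffix is /vl/; onset = /vl/, preceding coda = /v/.
σ3/σ4 boundary: no consonants, so the boundary falls immediately after /a/.
So the parse is zlaw.vwov.vla.is.
Mapping each syllable to C/V: /zlaw/ → CCVC, /vwov/ → CCVC, /vla/ → CCV, /is/ → VC.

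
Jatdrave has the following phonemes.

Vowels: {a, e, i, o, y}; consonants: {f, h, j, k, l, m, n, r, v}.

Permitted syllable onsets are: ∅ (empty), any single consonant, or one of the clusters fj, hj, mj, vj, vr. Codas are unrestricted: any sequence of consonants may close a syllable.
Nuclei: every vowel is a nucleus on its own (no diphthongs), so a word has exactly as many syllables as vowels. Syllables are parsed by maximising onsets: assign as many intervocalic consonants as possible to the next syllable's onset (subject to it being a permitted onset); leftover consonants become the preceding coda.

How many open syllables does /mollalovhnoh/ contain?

Nuclei (vowels): o, a, o, o → 4 syllables.
/o…a/ gap (V1→V2): /ll/ — longest licit onset from the right is /l/, leaving /l/ as coda.
/a…o/ gap (V2→V3): just /l/ — single C goes to the following onset.
/o…o/ gap (V3→V4): /vhn/ — longest licit onset from the right is /n/, leaving /vh/ as coda.
Result: mol.la.lovh.noh.
Classifying each syllable: /mol/ (closed), /la/ (open), /lovh/ (closed), /noh/ (closed).
Open syllables: 1.

1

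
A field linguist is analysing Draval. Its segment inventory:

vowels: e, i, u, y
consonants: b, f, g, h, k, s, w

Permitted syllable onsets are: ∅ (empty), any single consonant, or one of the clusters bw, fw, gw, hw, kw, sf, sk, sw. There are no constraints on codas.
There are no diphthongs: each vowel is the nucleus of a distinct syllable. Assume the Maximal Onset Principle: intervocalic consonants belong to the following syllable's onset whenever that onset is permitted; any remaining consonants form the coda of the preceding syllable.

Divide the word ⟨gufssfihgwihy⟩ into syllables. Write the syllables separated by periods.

Vowels present: u, i, i, y; each is a nucleus, giving 4 syllables.
/u…i/ gap (V1→V2): /fssf/; trying suffixes from longest down, /sf/ is the first permitted one, so coda /fs/ | onset /sf/.
/i…i/ gap (V2→V3): cluster /hgw/ — the longest permitted-onset suffix is /gw/; onset = /gw/, preceding coda = /h/.
/i…y/ gap (V3→V4): /h/ is a single consonant, so it becomes the next onset.

gufs.sfih.gwi.hy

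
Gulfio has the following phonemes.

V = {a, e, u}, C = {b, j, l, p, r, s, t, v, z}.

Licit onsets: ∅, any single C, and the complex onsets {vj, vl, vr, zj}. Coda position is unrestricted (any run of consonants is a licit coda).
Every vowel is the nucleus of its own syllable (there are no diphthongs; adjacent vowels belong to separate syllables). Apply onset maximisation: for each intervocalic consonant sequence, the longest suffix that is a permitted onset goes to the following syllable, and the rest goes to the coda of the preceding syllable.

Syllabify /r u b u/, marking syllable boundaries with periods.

ru.bu

The vowels are u, u — 2 nuclei, so 2 syllables.
σ1/σ2 boundary: /b/ is a single consonant, so it becomes the next onset.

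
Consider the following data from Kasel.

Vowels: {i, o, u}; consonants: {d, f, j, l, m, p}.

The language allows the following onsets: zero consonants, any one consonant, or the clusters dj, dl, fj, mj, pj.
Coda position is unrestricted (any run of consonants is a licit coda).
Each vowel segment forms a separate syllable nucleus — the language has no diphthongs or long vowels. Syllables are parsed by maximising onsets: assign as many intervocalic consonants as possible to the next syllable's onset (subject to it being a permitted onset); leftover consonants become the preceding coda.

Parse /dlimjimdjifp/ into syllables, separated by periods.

dli.mjim.djifp

Vowels present: i, i, i; each is a nucleus, giving 3 syllables.
/i…i/ gap (V1→V2): cluster /mj/ — /mj/ is itself a permitted onset, so the whole cluster goes right; preceding coda = ∅.
/i…i/ gap (V2→V3): /mdj/ splits as /m/ + /dj/ (/dj/ is the longest suffix that is a licit onset).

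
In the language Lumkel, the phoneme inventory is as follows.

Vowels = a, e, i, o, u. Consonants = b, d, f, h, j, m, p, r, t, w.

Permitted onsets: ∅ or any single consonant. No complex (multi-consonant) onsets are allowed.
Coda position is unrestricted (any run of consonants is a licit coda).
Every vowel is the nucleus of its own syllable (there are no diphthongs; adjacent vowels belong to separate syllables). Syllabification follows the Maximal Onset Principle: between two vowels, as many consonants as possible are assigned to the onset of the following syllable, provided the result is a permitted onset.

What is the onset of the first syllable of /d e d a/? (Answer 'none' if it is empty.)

Vowels present: e, a; each is a nucleus, giving 2 syllables.
V1 /e/ – V2 /a/: /d/ is a single consonant, so it becomes the next onset.
So the parse is de.da.
Syllable 1 is /de/: onset /d/, nucleus /e/, coda ∅.

d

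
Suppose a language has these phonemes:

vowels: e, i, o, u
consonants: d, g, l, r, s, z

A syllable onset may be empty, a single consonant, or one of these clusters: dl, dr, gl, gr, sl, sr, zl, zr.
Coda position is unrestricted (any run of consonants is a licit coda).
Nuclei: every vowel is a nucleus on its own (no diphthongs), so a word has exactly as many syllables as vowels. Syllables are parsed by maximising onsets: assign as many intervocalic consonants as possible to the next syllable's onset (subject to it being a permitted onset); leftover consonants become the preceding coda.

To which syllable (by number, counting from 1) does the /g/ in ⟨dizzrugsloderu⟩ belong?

2

The vowels are i, u, o, e, u — 5 nuclei, so 5 syllables.
/i…u/ gap (V1→V2): /zzr/ splits as /z/ + /zr/ (/zr/ is the longest suffix that is a licit onset).
/u…o/ gap (V2→V3): /gsl/; trying suffixes from longest down, /sl/ is the first permitted one, so coda /g/ | onset /sl/.
/o…e/ gap (V3→V4): /d/ is a single consonant, so it becomes the next onset.
/e…u/ gap (V4→V5): /r/ → onset of the next syllable (single consonants are always licit onsets).
Syllabification: diz.zrug.slo.de.ru.
The /g/ is in the coda of syllable 2 (/zrug/).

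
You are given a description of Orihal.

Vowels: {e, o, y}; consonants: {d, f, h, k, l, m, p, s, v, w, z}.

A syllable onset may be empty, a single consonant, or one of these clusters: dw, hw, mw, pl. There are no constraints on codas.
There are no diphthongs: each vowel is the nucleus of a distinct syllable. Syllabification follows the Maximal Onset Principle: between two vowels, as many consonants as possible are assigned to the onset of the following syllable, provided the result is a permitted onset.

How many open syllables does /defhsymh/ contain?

0

Vowels present: e, y; each is a nucleus, giving 2 syllables.
Between /e/ (V1) and /y/ (V2): /fhs/; trying suffixes from longest down, /s/ is the first permitted one, so coda /fh/ | onset /s/.
Syllabification: defh.symh.
Classifying each syllable: /defh/ (closed), /symh/ (closed).
Open syllables: 0.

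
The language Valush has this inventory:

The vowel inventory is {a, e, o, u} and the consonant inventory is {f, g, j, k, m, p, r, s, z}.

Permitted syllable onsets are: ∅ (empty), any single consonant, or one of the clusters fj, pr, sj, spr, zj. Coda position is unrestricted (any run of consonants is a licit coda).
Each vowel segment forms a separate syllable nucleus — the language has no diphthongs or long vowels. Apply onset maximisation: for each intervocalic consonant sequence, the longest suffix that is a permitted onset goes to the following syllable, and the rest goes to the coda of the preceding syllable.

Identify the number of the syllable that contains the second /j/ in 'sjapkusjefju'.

Nuclei (vowels): a, u, e, u → 4 syllables.
V1 /a/ – V2 /u/: cluster /pk/ — the longest permitted-onset suffix is /k/; onset = /k/, preceding coda = /p/.
V2 /u/ – V3 /e/: /sj/ is a licit onset in full, so it all attaches to the next syllable.
V3 /e/ – V4 /u/: /fj/ — entire cluster is a permitted onset → onset /fj/, coda ∅.
Syllabification: sjap.ku.sje.fju.
The second /j/ is in the onset of syllable 3 (/sje/).

3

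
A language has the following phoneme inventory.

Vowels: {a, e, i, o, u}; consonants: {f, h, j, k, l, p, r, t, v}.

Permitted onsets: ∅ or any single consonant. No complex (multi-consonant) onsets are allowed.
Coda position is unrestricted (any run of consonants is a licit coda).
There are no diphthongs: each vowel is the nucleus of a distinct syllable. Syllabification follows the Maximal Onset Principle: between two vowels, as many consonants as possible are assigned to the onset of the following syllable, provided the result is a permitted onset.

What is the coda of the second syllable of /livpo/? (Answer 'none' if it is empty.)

none

Vowels present: i, o; each is a nucleus, giving 2 syllables.
Between /i/ (V1) and /o/ (V2): /vp/; trying suffixes from longest down, /p/ is the first permitted one, so coda /v/ | onset /p/.
Syllabification: liv.po.
Syllable 2 is /po/: onset /p/, nucleus /o/, coda ∅.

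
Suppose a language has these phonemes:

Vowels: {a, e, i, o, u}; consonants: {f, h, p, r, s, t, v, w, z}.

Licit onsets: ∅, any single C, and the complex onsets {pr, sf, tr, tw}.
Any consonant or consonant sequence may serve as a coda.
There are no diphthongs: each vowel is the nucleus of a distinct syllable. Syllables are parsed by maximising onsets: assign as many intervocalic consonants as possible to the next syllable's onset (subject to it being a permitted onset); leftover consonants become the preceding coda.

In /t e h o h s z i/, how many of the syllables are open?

2

Nuclei (vowels): e, o, i → 3 syllables.
V1 /e/ – V2 /o/: /h/ → onset of the next syllable (single consonants are always licit onsets).
V2 /o/ – V3 /i/: /hsz/; trying suffixes from longest down, /z/ is the first permitted one, so coda /hs/ | onset /z/.
So the parse is te.hohs.zi.
Classifying each syllable: /te/ (open), /hohs/ (closed), /zi/ (open).
Open syllables: 2.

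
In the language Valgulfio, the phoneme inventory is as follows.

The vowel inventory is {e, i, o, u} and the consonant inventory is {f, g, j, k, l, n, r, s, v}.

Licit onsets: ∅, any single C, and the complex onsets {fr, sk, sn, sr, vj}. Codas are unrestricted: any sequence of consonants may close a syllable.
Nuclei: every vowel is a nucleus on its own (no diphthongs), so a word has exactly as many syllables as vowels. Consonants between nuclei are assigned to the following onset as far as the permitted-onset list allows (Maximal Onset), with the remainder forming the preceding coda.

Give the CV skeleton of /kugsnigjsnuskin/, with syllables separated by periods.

Vowels present: u, i, u, i; each is a nucleus, giving 4 syllables.
/u…i/ gap (V1→V2): /gsn/; trying suffixes from longest down, /sn/ is the first permitted one, so coda /g/ | onset /sn/.
/i…u/ gap (V2→V3): /gjsn/ splits as /gj/ + /sn/ (/sn/ is the longest suffix that is a licit onset).
/u…i/ gap (V3→V4): /sk/ — entire cluster is a permitted onset → onset /sk/, coda ∅.
Putting it together: kug.snigj.snu.skin.
Mapping each syllable to C/V: /kug/ → CVC, /snigj/ → CCVCC, /snu/ → CCV, /skin/ → CCVC.

CVC.CCVCC.CCV.CCVC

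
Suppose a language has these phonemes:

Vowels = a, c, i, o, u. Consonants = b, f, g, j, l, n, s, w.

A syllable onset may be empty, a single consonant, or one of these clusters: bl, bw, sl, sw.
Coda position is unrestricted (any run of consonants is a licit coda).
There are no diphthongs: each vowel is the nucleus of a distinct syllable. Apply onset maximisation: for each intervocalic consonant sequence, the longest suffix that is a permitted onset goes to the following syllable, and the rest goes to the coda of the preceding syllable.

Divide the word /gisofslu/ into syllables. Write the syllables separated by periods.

gi.sof.slu

Vowels present: i, o, u; each is a nucleus, giving 3 syllables.
Between /i/ (V1) and /o/ (V2): /s/ → onset of the next syllable (single consonants are always licit onsets).
Between /o/ (V2) and /u/ (V3): /fsl/; trying suffixes from longest down, /sl/ is the first permitted one, so coda /f/ | onset /sl/.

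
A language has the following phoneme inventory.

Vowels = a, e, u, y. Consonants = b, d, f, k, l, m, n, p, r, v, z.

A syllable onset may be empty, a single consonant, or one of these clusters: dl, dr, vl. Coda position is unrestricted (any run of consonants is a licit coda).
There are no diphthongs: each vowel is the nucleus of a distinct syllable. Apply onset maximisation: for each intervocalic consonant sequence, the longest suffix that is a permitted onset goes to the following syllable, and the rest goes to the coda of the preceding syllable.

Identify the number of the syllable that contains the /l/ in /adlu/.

Nuclei (vowels): a, u → 2 syllables.
Between /a/ (V1) and /u/ (V2): /dl/ is a licit onset in full, so it all attaches to the next syllable.
Syllabification: a.dlu.
The /l/ is in the onset of syllable 2 (/dlu/).

2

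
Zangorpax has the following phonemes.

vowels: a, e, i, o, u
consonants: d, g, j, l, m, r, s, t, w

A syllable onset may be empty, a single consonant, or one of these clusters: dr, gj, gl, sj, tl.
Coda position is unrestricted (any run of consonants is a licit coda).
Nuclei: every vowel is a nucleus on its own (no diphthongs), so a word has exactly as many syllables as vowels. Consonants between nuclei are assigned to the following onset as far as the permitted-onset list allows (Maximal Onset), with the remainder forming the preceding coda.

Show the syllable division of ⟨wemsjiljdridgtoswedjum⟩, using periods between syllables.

The vowels are e, i, i, o, e, u — 6 nuclei, so 6 syllables.
Between /e/ (V1) and /i/ (V2): cluster /msj/ — the longest permitted-onset suffix is /sj/; onset = /sj/, preceding coda = /m/.
Between /i/ (V2) and /i/ (V3): cluster /ljdr/ — the longest permitted-onset suffix is /dr/; onset = /dr/, preceding coda = /lj/.
Between /i/ (V3) and /o/ (V4): cluster /dgt/ — the longest permitted-onset suffix is /t/; onset = /t/, preceding coda = /dg/.
Between /o/ (V4) and /e/ (V5): /sw/ — longest licit onset from the right is /w/, leaving /s/ as coda.
Between /e/ (V5) and /u/ (V6): /dj/; trying suffixes from longest down, /j/ is the first permitted one, so coda /d/ | onset /j/.

wem.sjilj.dridg.tos.wed.jum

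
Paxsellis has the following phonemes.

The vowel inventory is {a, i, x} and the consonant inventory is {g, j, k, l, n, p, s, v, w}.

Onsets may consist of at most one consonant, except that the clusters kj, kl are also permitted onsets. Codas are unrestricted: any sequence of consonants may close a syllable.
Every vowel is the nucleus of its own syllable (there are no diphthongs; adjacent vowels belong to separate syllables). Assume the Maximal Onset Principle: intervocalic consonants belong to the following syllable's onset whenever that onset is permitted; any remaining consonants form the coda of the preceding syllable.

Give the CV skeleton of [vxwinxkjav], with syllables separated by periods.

The vowels are x, i, x, a — 4 nuclei, so 4 syllables.
σ1/σ2 boundary: /w/ is a single consonant, so it becomes the next onset.
σ2/σ3 boundary: just /n/ — single C goes to the following onset.
σ3/σ4 boundary: /kj/ — entire cluster is a permitted onset → onset /kj/, coda ∅.
Putting it together: vx.wi.nx.kjav.
Mapping each syllable to C/V: /vx/ → CV, /wi/ → CV, /nx/ → CV, /kjav/ → CCVC.

CV.CV.CV.CCVC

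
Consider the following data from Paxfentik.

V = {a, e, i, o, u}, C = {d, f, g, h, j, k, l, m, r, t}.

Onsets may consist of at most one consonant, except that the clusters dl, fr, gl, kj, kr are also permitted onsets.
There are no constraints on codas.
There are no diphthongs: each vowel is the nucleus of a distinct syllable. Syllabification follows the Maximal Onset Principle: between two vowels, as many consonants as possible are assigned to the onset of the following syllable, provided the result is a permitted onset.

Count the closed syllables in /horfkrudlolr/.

The vowels are o, u, o — 3 nuclei, so 3 syllables.
Between /o/ (V1) and /u/ (V2): /rfkr/; trying suffixes from longest down, /kr/ is the first permitted one, so coda /rf/ | onset /kr/.
Between /u/ (V2) and /o/ (V3): /dl/ is a licit onset in full, so it all attaches to the next syllable.
Putting it together: horf.kru.dlolr.
Classifying each syllable: /horf/ (closed), /kru/ (open), /dlolr/ (closed).
Closed syllables: 2.

2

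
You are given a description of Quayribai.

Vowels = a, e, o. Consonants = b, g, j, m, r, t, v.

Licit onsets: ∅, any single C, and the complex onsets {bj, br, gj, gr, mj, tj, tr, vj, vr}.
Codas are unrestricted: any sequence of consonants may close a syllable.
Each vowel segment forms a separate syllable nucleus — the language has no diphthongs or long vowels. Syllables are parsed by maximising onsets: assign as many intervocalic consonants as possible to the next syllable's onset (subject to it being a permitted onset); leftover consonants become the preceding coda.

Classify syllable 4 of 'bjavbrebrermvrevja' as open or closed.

Nuclei (vowels): a, e, e, e, a → 5 syllables.
V1 /a/ – V2 /e/: cluster /vbr/ — the longest permitted-onset suffix is /br/; onset = /br/, preceding coda = /v/.
V2 /e/ – V3 /e/: /br/ is a licit onset in full, so it all attaches to the next syllable.
V3 /e/ – V4 /e/: /rmvr/ splits as /rm/ + /vr/ (/vr/ is the longest suffix that is a licit onset).
V4 /e/ – V5 /a/: /vj/ — entire cluster is a permitted onset → onset /vj/, coda ∅.
So the parse is bjav.bre.brerm.vre.vja.
Syllable 4 is /vre/; it ends in its nucleus with no coda, so it is open.

open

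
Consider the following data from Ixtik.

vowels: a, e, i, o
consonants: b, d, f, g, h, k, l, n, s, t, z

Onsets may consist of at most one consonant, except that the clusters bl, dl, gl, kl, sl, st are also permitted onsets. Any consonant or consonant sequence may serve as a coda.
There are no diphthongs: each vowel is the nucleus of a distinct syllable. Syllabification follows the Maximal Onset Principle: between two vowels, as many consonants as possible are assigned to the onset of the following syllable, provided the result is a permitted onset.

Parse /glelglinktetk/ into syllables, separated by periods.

glel.glink.tetk

The vowels are e, i, e — 3 nuclei, so 3 syllables.
V1 /e/ – V2 /i/: /lgl/ — longest licit onset from the right is /gl/, leaving /l/ as coda.
V2 /i/ – V3 /e/: cluster /nkt/ — the longest permitted-onset suffix is /t/; onset = /t/, preceding coda = /nk/.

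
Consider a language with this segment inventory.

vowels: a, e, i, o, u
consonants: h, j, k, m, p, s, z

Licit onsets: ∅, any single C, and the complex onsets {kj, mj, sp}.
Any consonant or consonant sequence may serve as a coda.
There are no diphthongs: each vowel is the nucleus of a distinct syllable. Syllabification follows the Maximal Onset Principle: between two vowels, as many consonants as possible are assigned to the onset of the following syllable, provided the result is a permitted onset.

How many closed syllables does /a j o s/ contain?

Nuclei (vowels): a, o → 2 syllables.
V1 /a/ – V2 /o/: /j/ → onset of the next syllable (single consonants are always licit onsets).
Putting it together: a.jos.
Classifying each syllable: /a/ (open), /jos/ (closed).
Closed syllables: 1.

1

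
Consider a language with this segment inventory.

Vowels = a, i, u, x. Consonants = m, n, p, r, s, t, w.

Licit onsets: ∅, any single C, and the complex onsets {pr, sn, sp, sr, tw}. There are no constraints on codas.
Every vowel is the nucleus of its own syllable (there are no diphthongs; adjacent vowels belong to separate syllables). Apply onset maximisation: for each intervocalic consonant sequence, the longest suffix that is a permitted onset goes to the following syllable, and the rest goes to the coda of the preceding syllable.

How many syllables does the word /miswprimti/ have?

3

The vowels are i, i, i — 3 nuclei, so 3 syllables.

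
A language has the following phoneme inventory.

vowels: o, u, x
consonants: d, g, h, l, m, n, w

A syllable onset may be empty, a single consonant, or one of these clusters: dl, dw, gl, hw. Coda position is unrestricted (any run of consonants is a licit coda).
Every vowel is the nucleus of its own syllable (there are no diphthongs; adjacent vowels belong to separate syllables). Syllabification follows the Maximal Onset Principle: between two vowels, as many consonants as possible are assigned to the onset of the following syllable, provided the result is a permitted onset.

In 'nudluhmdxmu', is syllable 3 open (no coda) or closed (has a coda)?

open

The vowels are u, u, x, u — 4 nuclei, so 4 syllables.
V1 /u/ – V2 /u/: /dl/ is a licit onset in full, so it all attaches to the next syllable.
V2 /u/ – V3 /x/: /hmd/ splits as /hm/ + /d/ (/d/ is the longest suffix that is a licit onset).
V3 /x/ – V4 /u/: /m/ → onset of the next syllable (single consonants are always licit onsets).
Result: nu.dluhm.dx.mu.
Syllable 3 is /dx/; it ends in its nucleus with no coda, so it is open.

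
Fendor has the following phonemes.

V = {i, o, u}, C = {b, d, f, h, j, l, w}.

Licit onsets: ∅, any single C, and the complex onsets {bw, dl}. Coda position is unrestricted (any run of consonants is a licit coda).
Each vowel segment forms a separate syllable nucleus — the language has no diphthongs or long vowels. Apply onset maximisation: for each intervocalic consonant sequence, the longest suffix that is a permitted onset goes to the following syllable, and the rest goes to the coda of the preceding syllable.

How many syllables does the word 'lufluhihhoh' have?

Vowels present: u, u, i, o; each is a nucleus, giving 4 syllables.

4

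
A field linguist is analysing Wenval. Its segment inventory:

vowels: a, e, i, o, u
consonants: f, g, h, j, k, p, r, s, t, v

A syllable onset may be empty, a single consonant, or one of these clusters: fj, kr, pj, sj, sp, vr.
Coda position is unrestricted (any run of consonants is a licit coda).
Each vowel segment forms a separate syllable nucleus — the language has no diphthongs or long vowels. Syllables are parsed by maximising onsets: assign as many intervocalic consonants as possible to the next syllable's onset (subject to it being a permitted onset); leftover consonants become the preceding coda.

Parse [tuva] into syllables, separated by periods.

tu.va

The vowels are u, a — 2 nuclei, so 2 syllables.
Between /u/ (V1) and /a/ (V2): /v/ is a single consonant, so it becomes the next onset.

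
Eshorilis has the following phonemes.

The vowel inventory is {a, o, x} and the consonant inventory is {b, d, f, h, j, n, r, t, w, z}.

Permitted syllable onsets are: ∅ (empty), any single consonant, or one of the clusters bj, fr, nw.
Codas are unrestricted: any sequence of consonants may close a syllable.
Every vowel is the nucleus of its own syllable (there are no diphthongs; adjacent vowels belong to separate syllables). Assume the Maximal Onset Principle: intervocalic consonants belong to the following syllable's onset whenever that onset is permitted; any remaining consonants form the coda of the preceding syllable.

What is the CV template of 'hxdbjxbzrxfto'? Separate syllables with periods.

The vowels are x, x, x, o — 4 nuclei, so 4 syllables.
σ1/σ2 boundary: /dbj/; trying suffixes from longest down, /bj/ is the first permitted one, so coda /d/ | onset /bj/.
σ2/σ3 boundary: /bzr/ — longest licit onset from the right is /r/, leaving /bz/ as coda.
σ3/σ4 boundary: cluster /ft/ — the longest permitted-onset suffix is /t/; onset = /t/, preceding coda = /f/.
Result: hxd.bjxbz.rxf.to.
Mapping each syllable to C/V: /hxd/ → CVC, /bjxbz/ → CCVCC, /rxf/ → CVC, /to/ → CV.

CVC.CCVCC.CVC.CV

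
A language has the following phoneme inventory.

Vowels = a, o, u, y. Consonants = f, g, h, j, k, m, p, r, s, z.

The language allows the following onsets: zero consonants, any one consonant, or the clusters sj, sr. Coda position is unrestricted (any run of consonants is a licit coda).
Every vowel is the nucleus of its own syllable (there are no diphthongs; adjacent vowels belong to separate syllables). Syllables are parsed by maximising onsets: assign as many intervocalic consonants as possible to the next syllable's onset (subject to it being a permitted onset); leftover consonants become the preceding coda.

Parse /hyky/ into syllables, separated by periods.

Vowels present: y, y; each is a nucleus, giving 2 syllables.
/y…y/ gap (V1→V2): just /k/ — single C goes to the following onset.

hy.ky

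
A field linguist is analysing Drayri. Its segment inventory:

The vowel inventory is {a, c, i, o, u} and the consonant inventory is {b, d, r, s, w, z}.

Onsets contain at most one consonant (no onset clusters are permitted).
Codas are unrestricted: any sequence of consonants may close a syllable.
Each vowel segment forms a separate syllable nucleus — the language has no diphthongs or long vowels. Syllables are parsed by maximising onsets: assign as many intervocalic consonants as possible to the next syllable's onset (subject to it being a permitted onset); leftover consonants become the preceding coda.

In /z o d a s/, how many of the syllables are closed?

1

The vowels are o, a — 2 nuclei, so 2 syllables.
Between /o/ (V1) and /a/ (V2): just /d/ — single C goes to the following onset.
Result: zo.das.
Classifying each syllable: /zo/ (open), /das/ (closed).
Closed syllables: 1.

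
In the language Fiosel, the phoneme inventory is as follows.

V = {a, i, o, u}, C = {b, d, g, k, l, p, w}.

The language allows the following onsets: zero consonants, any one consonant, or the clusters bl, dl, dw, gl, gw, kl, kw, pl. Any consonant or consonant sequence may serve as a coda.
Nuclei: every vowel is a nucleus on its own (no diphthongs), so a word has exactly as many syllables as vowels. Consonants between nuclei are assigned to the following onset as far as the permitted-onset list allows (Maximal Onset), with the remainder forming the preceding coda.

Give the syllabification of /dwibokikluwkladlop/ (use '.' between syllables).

Nuclei (vowels): i, o, i, u, a, o → 6 syllables.
/i…o/ gap (V1→V2): /b/ is a single consonant, so it becomes the next onset.
/o…i/ gap (V2→V3): just /k/ — single C goes to the following onset.
/i…u/ gap (V3→V4): cluster /kl/ — /kl/ is itself a permitted onset, so the whole cluster goes right; preceding coda = ∅.
/u…a/ gap (V4→V5): cluster /wkl/ — the longest permitted-onset suffix is /kl/; onset = /kl/, preceding coda = /w/.
/a…o/ gap (V5→V6): /dl/ is a licit onset in full, so it all attaches to the next syllable.

dwi.bo.ki.kluw.kla.dlop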